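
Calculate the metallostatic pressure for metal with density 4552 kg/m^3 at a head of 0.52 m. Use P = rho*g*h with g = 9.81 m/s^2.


Formula: P = rho * g * h
rho * g = 4552 * 9.81 = 44655.12 N/m^3
P = 44655.12 * 0.52 = 23220.6624 Pa

Final answer: 23220.6624 Pa


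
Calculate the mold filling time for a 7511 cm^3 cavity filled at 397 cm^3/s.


Formula: t_fill = V_mold / Q_flow
t = 7511 cm^3 / 397 cm^3/s = 18.9194 s

18.9194 s


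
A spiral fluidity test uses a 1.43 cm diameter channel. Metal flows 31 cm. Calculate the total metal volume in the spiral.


Formula: V = pi * (d/2)^2 * L  (cylinder volume)
Radius = 1.43/2 = 0.715 cm
V = pi * 0.715^2 * 31 = 49.7879 cm^3

Answer: 49.7879 cm^3


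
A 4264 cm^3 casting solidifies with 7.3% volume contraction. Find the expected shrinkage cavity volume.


Formula: V_shrink = V_casting * shrinkage_pct / 100
V_shrink = 4264 cm^3 * 7.3 / 100 = 311.2720 cm^3

311.2720 cm^3


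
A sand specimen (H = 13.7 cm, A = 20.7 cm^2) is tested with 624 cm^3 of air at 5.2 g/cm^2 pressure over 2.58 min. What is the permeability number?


Formula: Permeability Number P = (V * H) / (p * A * t)
Numerator: V * H = 624 * 13.7 = 8548.8
Denominator: p * A * t = 5.2 * 20.7 * 2.58 = 277.7112
P = 8548.8 / 277.7112 = 30.7831


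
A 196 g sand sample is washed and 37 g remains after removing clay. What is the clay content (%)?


Formula: Clay% = (W_total - W_washed) / W_total * 100
Clay mass = 196 - 37 = 159 g
Clay% = 159 / 196 * 100 = 81.1224%

Answer: 81.1224%


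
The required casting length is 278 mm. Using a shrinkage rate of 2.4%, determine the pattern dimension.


Formula: L_pattern = L_casting * (1 + shrinkage_rate/100)
Shrinkage factor = 1 + 2.4/100 = 1.024
L_pattern = 278 mm * 1.024 = 284.6720 mm


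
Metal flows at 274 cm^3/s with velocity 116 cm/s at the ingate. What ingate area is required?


Formula: A_ingate = Q / v  (continuity equation)
A = 274 cm^3/s / 116 cm/s = 2.3621 cm^2


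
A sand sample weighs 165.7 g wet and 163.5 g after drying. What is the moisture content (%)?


Formula: MC = (W_wet - W_dry) / W_wet * 100
Water mass = 165.7 - 163.5 = 2.2 g
MC = 2.2 / 165.7 * 100 = 1.3277%

Answer: 1.3277%


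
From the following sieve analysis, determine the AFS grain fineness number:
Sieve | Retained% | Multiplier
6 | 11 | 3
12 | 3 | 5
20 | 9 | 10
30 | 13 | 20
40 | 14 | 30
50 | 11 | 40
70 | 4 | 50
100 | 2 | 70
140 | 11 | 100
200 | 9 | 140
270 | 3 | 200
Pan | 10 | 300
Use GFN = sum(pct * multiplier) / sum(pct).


Formula: GFN = sum(pct * multiplier) / sum(pct)
sum(pct * multiplier) = 7558
sum(pct) = 100
GFN = 7558 / 100 = 75.58


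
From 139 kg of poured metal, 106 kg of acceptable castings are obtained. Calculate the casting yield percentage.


Formula: Casting Yield = (W_good / W_total) * 100
Yield = (106 kg / 139 kg) * 100 = 76.2590%

76.2590%


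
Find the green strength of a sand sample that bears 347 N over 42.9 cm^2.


Formula: Compressive Strength = Force / Area
Strength = 347 N / 42.9 cm^2 = 8.0886 N/cm^2

8.0886 N/cm^2


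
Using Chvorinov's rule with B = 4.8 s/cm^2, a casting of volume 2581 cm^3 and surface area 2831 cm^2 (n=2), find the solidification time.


Formula: t_s = B * (V/A)^n  (Chvorinov's rule, n=2)
Modulus M = V/A = 2581/2831 = 0.911692 cm
M^2 = 0.911692^2 = 0.831182 cm^2
t_s = 4.8 * 0.831182 = 3.9897 s


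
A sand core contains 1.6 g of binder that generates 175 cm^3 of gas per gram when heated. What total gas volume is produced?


Formula: V_gas = W_binder * gas_evolution_rate
V = 1.6 g * 175 cm^3/g = 280.0000 cm^3

280.0000 cm^3


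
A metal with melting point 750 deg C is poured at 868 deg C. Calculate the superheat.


Formula: Superheat = T_pour - T_melt
Superheat = 868 - 750 = 118 deg C

Final answer: 118 deg C


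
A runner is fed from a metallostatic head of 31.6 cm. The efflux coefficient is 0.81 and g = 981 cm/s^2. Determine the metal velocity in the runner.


Formula: v = Cd * sqrt(2 * g * h)  (Torricelli with discharge coefficient)
2*g*h = 2 * 981 * 31.6 = 61999.2 cm^2/s^2
sqrt(61999.2) = 248.99639 cm/s
v = 0.81 * 248.99639 = 201.6871 cm/s

Final answer: 201.6871 cm/s


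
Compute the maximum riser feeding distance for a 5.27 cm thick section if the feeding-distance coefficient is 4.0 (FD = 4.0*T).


Formula: FD = 4.0 * T  (riser feeding-distance rule)
FD = 4.0 * 5.27 cm = 21.0800 cm

Answer: 21.0800 cm


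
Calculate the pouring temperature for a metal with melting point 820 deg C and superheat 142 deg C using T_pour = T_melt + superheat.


Formula: T_pour = T_melt + Superheat
T_pour = 820 + 142 = 962 deg C


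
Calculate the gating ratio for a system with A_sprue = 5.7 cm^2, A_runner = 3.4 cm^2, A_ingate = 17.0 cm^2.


Sprue:Runner:Ingate = 1 : 3.4/5.7 : 17.0/5.7 = 1:0.60:2.98

Answer: 1:0.60:2.98


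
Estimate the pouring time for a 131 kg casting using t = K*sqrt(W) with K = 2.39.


Formula: t = K * sqrt(W)
sqrt(W) = sqrt(131) = 11.44552
t = 2.39 * 11.44552 = 27.3548 s


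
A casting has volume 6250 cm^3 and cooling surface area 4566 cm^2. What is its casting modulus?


Formula: Casting Modulus M = V / A
M = 6250 cm^3 / 4566 cm^2 = 1.3688 cm


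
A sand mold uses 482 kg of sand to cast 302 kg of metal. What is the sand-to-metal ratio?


Formula: Sand-to-Metal Ratio = W_sand / W_metal
Ratio = 482 kg / 302 kg = 1.5960

Answer: 1.5960


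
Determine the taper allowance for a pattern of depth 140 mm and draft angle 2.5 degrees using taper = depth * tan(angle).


Formula: taper = depth * tan(draft_angle)
tan(2.5 deg) = 0.0436609
taper = 140 mm * 0.0436609 = 6.1125 mm


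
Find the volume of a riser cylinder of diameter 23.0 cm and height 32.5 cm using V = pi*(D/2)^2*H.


Formula: V = pi * (D/2)^2 * H  (cylinder volume)
Radius = D/2 = 23.0/2 = 11.5 cm
V = pi * 11.5^2 * 32.5 = 13502.9579 cm^3

Final answer: 13502.9579 cm^3


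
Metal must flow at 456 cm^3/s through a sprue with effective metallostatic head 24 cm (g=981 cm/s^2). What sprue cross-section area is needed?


Formula: v = sqrt(2*g*h), A = Q/v
Velocity: v = sqrt(2 * 981 * 24) = sqrt(47088) = 216.9977 cm/s
Sprue area: A = Q / v = 456 / 216.9977 = 2.1014 cm^2

Answer: 2.1014 cm^2


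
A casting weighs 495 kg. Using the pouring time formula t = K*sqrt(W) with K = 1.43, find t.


Formula: t = K * sqrt(W)
sqrt(W) = sqrt(495) = 22.24860
t = 1.43 * 22.24860 = 31.8155 s


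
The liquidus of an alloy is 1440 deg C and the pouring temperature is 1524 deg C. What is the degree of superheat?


Formula: Superheat = T_pour - T_melt
Superheat = 1524 - 1440 = 84 deg C

84 deg C


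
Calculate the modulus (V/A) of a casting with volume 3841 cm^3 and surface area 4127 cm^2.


Formula: Casting Modulus M = V / A
M = 3841 cm^3 / 4127 cm^2 = 0.9307 cm


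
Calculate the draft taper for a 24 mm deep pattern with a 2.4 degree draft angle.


Formula: taper = depth * tan(draft_angle)
tan(2.4 deg) = 0.0419124
taper = 24 mm * 0.0419124 = 1.0059 mm

Final answer: 1.0059 mm


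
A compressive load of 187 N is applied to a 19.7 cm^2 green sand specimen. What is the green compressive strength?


Formula: Compressive Strength = Force / Area
Strength = 187 N / 19.7 cm^2 = 9.4924 N/cm^2

Final answer: 9.4924 N/cm^2


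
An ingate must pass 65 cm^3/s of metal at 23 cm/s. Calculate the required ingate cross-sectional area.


Formula: A_ingate = Q / v  (continuity equation)
A = 65 cm^3/s / 23 cm/s = 2.8261 cm^2

2.8261 cm^2


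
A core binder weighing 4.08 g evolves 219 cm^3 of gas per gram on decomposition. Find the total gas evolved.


Formula: V_gas = W_binder * gas_evolution_rate
V = 4.08 g * 219 cm^3/g = 893.5200 cm^3

893.5200 cm^3


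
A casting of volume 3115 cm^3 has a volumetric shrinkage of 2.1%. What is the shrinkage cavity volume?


Formula: V_shrink = V_casting * shrinkage_pct / 100
V_shrink = 3115 cm^3 * 2.1 / 100 = 65.4150 cm^3

Answer: 65.4150 cm^3


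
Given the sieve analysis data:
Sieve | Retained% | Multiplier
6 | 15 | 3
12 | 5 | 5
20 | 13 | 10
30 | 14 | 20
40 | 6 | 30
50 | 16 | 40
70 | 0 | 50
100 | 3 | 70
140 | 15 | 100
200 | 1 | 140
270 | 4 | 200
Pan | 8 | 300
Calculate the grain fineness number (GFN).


Formula: GFN = sum(pct * multiplier) / sum(pct)
sum(pct * multiplier) = 6350
sum(pct) = 100
GFN = 6350 / 100 = 63.50

Answer: 63.50


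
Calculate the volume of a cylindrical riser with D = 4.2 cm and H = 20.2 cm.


Formula: V = pi * (D/2)^2 * H  (cylinder volume)
Radius = D/2 = 4.2/2 = 2.1 cm
V = pi * 2.1^2 * 20.2 = 279.8594 cm^3

Final answer: 279.8594 cm^3


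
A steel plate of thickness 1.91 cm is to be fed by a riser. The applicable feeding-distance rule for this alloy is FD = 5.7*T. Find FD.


Formula: FD = 5.7 * T  (riser feeding-distance rule)
FD = 5.7 * 1.91 cm = 10.8870 cm

10.8870 cm


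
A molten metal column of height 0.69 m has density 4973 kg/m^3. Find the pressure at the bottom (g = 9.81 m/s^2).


Formula: P = rho * g * h
rho * g = 4973 * 9.81 = 48785.13 N/m^3
P = 48785.13 * 0.69 = 33661.7397 Pa

Final answer: 33661.7397 Pa


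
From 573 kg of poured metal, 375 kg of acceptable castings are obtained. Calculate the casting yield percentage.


Formula: Casting Yield = (W_good / W_total) * 100
Yield = (375 kg / 573 kg) * 100 = 65.4450%

65.4450%


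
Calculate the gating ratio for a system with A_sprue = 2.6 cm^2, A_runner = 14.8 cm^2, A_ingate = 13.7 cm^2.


Sprue:Runner:Ingate = 1 : 14.8/2.6 : 13.7/2.6 = 1:5.69:5.27


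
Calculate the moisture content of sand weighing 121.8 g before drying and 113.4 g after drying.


Formula: MC = (W_wet - W_dry) / W_wet * 100
Water mass = 121.8 - 113.4 = 8.4 g
MC = 8.4 / 121.8 * 100 = 6.8966%


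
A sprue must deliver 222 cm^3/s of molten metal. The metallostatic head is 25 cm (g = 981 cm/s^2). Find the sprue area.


Formula: v = sqrt(2*g*h), A = Q/v
Velocity: v = sqrt(2 * 981 * 25) = sqrt(49050) = 221.4723 cm/s
Sprue area: A = Q / v = 222 / 221.4723 = 1.0024 cm^2

1.0024 cm^2


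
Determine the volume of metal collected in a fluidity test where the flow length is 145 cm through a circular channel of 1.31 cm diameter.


Formula: V = pi * (d/2)^2 * L  (cylinder volume)
Radius = 1.31/2 = 0.655 cm
V = pi * 0.655^2 * 145 = 195.4342 cm^3

Final answer: 195.4342 cm^3


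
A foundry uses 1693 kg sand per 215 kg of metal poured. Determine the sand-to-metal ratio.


Formula: Sand-to-Metal Ratio = W_sand / W_metal
Ratio = 1693 kg / 215 kg = 7.8744

7.8744


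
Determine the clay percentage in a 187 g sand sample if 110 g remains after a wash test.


Formula: Clay% = (W_total - W_washed) / W_total * 100
Clay mass = 187 - 110 = 77 g
Clay% = 77 / 187 * 100 = 41.1765%

Answer: 41.1765%


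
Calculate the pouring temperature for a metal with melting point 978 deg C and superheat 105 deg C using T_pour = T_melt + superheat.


Formula: T_pour = T_melt + Superheat
T_pour = 978 + 105 = 1083 deg C

Final answer: 1083 deg C


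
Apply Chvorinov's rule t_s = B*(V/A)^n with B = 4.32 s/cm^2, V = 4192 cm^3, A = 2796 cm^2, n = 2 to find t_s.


Formula: t_s = B * (V/A)^n  (Chvorinov's rule, n=2)
Modulus M = V/A = 4192/2796 = 1.499285 cm
M^2 = 1.499285^2 = 2.247856 cm^2
t_s = 4.32 * 2.247856 = 9.7107 s

Answer: 9.7107 s


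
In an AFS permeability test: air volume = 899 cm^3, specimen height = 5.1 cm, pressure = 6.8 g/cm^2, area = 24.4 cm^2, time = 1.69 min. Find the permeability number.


Formula: Permeability Number P = (V * H) / (p * A * t)
Numerator: V * H = 899 * 5.1 = 4584.9
Denominator: p * A * t = 6.8 * 24.4 * 1.69 = 280.4048
P = 4584.9 / 280.4048 = 16.3510

16.3510


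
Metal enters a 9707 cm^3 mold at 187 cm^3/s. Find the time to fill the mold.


Formula: t_fill = V_mold / Q_flow
t = 9707 cm^3 / 187 cm^3/s = 51.9091 s

51.9091 s


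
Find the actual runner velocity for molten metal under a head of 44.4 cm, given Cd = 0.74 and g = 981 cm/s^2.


Formula: v = Cd * sqrt(2 * g * h)  (Torricelli with discharge coefficient)
2*g*h = 2 * 981 * 44.4 = 87112.8 cm^2/s^2
sqrt(87112.8) = 295.14878 cm/s
v = 0.74 * 295.14878 = 218.4101 cm/s

Final answer: 218.4101 cm/s


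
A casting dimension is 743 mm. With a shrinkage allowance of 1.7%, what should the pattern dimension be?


Formula: L_pattern = L_casting * (1 + shrinkage_rate/100)
Shrinkage factor = 1 + 1.7/100 = 1.017
L_pattern = 743 mm * 1.017 = 755.6310 mm


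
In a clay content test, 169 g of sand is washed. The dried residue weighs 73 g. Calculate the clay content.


Formula: Clay% = (W_total - W_washed) / W_total * 100
Clay mass = 169 - 73 = 96 g
Clay% = 96 / 169 * 100 = 56.8047%

Final answer: 56.8047%


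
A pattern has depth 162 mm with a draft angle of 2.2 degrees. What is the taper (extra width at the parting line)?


Formula: taper = depth * tan(draft_angle)
tan(2.2 deg) = 0.0384161
taper = 162 mm * 0.0384161 = 6.2234 mm


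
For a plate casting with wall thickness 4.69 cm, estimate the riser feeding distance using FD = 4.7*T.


Formula: FD = 4.7 * T  (riser feeding-distance rule)
FD = 4.7 * 4.69 cm = 22.0430 cm

22.0430 cm


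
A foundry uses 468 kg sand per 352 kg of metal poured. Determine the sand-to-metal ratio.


Formula: Sand-to-Metal Ratio = W_sand / W_metal
Ratio = 468 kg / 352 kg = 1.3295

Answer: 1.3295


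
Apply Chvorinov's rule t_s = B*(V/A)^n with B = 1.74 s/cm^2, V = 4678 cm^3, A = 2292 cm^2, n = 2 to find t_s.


Formula: t_s = B * (V/A)^n  (Chvorinov's rule, n=2)
Modulus M = V/A = 4678/2292 = 2.041012 cm
M^2 = 2.041012^2 = 4.165730 cm^2
t_s = 1.74 * 4.165730 = 7.2484 s

7.2484 s


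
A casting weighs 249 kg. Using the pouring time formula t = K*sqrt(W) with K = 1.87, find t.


Formula: t = K * sqrt(W)
sqrt(W) = sqrt(249) = 15.77973
t = 1.87 * 15.77973 = 29.5081 s

Final answer: 29.5081 s


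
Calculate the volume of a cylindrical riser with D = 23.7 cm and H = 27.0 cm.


Formula: V = pi * (D/2)^2 * H  (cylinder volume)
Radius = D/2 = 23.7/2 = 11.85 cm
V = pi * 11.85^2 * 27.0 = 11911.0579 cm^3


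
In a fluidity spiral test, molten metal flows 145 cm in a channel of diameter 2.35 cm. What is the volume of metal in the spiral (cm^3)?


Formula: V = pi * (d/2)^2 * L  (cylinder volume)
Radius = 2.35/2 = 1.175 cm
V = pi * 1.175^2 * 145 = 628.9174 cm^3

Answer: 628.9174 cm^3


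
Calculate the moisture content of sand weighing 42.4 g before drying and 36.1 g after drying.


Formula: MC = (W_wet - W_dry) / W_wet * 100
Water mass = 42.4 - 36.1 = 6.3 g
MC = 6.3 / 42.4 * 100 = 14.8585%

14.8585%


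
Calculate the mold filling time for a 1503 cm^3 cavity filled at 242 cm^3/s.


Formula: t_fill = V_mold / Q_flow
t = 1503 cm^3 / 242 cm^3/s = 6.2107 s


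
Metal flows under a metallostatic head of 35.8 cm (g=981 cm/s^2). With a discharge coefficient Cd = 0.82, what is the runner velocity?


Formula: v = Cd * sqrt(2 * g * h)  (Torricelli with discharge coefficient)
2*g*h = 2 * 981 * 35.8 = 70239.6 cm^2/s^2
sqrt(70239.6) = 265.02755 cm/s
v = 0.82 * 265.02755 = 217.3226 cm/s


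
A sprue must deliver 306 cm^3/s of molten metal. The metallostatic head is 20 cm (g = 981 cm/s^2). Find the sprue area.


Formula: v = sqrt(2*g*h), A = Q/v
Velocity: v = sqrt(2 * 981 * 20) = sqrt(39240) = 198.0909 cm/s
Sprue area: A = Q / v = 306 / 198.0909 = 1.5447 cm^2

Final answer: 1.5447 cm^2


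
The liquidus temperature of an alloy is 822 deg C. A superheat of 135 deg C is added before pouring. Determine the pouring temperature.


Formula: T_pour = T_melt + Superheat
T_pour = 822 + 135 = 957 deg C


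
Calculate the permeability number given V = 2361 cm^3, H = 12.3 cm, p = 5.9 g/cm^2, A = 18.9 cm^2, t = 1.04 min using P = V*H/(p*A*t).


Formula: Permeability Number P = (V * H) / (p * A * t)
Numerator: V * H = 2361 * 12.3 = 29040.3
Denominator: p * A * t = 5.9 * 18.9 * 1.04 = 115.9704
P = 29040.3 / 115.9704 = 250.4113

Final answer: 250.4113


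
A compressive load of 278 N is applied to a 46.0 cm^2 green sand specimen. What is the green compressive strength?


Formula: Compressive Strength = Force / Area
Strength = 278 N / 46.0 cm^2 = 6.0435 N/cm^2

Answer: 6.0435 N/cm^2


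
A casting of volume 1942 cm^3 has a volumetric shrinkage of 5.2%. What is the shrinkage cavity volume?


Formula: V_shrink = V_casting * shrinkage_pct / 100
V_shrink = 1942 cm^3 * 5.2 / 100 = 100.9840 cm^3

Answer: 100.9840 cm^3


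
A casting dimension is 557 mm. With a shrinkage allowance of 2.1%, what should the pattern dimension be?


Formula: L_pattern = L_casting * (1 + shrinkage_rate/100)
Shrinkage factor = 1 + 2.1/100 = 1.021
L_pattern = 557 mm * 1.021 = 568.6970 mm

Answer: 568.6970 mm


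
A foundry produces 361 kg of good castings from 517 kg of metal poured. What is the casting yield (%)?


Formula: Casting Yield = (W_good / W_total) * 100
Yield = (361 kg / 517 kg) * 100 = 69.8259%

Answer: 69.8259%


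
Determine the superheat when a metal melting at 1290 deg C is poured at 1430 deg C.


Formula: Superheat = T_pour - T_melt
Superheat = 1430 - 1290 = 140 deg C

Answer: 140 deg C


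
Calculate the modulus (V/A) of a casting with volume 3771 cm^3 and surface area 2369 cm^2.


Formula: Casting Modulus M = V / A
M = 3771 cm^3 / 2369 cm^2 = 1.5918 cm

1.5918 cm


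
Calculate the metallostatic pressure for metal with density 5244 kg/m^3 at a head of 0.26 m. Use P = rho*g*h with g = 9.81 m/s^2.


Formula: P = rho * g * h
rho * g = 5244 * 9.81 = 51443.64 N/m^3
P = 51443.64 * 0.26 = 13375.3464 Pa

Final answer: 13375.3464 Pa


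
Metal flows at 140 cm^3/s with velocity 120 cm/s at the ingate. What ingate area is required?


Formula: A_ingate = Q / v  (continuity equation)
A = 140 cm^3/s / 120 cm/s = 1.1667 cm^2

Answer: 1.1667 cm^2


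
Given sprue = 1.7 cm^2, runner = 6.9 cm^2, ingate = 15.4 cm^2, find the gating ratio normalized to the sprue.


Sprue:Runner:Ingate = 1 : 6.9/1.7 : 15.4/1.7 = 1:4.06:9.06


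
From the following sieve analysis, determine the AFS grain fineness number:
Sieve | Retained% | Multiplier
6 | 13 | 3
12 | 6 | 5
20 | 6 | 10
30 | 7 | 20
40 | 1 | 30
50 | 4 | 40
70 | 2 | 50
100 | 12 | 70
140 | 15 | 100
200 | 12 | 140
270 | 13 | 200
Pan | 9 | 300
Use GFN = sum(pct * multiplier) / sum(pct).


Formula: GFN = sum(pct * multiplier) / sum(pct)
sum(pct * multiplier) = 9879
sum(pct) = 100
GFN = 9879 / 100 = 98.79

Final answer: 98.79


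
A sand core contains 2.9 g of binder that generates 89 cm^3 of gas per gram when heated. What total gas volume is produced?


Formula: V_gas = W_binder * gas_evolution_rate
V = 2.9 g * 89 cm^3/g = 258.1000 cm^3

258.1000 cm^3


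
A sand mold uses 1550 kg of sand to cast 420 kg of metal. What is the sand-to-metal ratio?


Formula: Sand-to-Metal Ratio = W_sand / W_metal
Ratio = 1550 kg / 420 kg = 3.6905

Answer: 3.6905


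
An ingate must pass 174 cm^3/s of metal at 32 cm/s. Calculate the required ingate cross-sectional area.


Formula: A_ingate = Q / v  (continuity equation)
A = 174 cm^3/s / 32 cm/s = 5.4375 cm^2

Final answer: 5.4375 cm^2


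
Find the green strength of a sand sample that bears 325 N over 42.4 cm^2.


Formula: Compressive Strength = Force / Area
Strength = 325 N / 42.4 cm^2 = 7.6651 N/cm^2

Answer: 7.6651 N/cm^2


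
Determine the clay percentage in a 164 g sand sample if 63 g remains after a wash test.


Formula: Clay% = (W_total - W_washed) / W_total * 100
Clay mass = 164 - 63 = 101 g
Clay% = 101 / 164 * 100 = 61.5854%

Answer: 61.5854%


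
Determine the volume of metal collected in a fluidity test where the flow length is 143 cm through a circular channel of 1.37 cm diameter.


Formula: V = pi * (d/2)^2 * L  (cylinder volume)
Radius = 1.37/2 = 0.685 cm
V = pi * 0.685^2 * 143 = 210.7983 cm^3

210.7983 cm^3


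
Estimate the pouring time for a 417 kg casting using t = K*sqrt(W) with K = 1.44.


Formula: t = K * sqrt(W)
sqrt(W) = sqrt(417) = 20.42058
t = 1.44 * 20.42058 = 29.4056 s

Final answer: 29.4056 s


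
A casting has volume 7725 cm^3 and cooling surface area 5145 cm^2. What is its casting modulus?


Formula: Casting Modulus M = V / A
M = 7725 cm^3 / 5145 cm^2 = 1.5015 cm

Final answer: 1.5015 cm


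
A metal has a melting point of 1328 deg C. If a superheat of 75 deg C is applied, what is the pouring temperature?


Formula: T_pour = T_melt + Superheat
T_pour = 1328 + 75 = 1403 deg C

Final answer: 1403 deg C


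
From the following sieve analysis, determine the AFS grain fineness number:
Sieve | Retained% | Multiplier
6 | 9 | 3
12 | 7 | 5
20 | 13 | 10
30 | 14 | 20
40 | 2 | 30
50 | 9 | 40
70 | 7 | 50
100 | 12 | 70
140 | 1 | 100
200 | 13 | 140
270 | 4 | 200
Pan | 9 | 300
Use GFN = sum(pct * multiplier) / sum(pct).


Formula: GFN = sum(pct * multiplier) / sum(pct)
sum(pct * multiplier) = 7502
sum(pct) = 100
GFN = 7502 / 100 = 75.02

75.02


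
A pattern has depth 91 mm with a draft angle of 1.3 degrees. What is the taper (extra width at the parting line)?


Formula: taper = depth * tan(draft_angle)
tan(1.3 deg) = 0.0226932
taper = 91 mm * 0.0226932 = 2.0651 mm

2.0651 mm


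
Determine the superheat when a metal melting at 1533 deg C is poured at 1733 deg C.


Formula: Superheat = T_pour - T_melt
Superheat = 1733 - 1533 = 200 deg C

200 deg C


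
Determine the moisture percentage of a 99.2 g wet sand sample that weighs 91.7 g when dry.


Formula: MC = (W_wet - W_dry) / W_wet * 100
Water mass = 99.2 - 91.7 = 7.5 g
MC = 7.5 / 99.2 * 100 = 7.5605%

Answer: 7.5605%


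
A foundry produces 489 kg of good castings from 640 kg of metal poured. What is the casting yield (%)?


Formula: Casting Yield = (W_good / W_total) * 100
Yield = (489 kg / 640 kg) * 100 = 76.4062%


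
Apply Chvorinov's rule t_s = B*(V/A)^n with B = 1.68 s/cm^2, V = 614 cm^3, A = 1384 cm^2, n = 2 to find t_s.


Formula: t_s = B * (V/A)^n  (Chvorinov's rule, n=2)
Modulus M = V/A = 614/1384 = 0.443642 cm
M^2 = 0.443642^2 = 0.196818 cm^2
t_s = 1.68 * 0.196818 = 0.3307 s

Final answer: 0.3307 s


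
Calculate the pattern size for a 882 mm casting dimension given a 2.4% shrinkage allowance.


Formula: L_pattern = L_casting * (1 + shrinkage_rate/100)
Shrinkage factor = 1 + 2.4/100 = 1.024
L_pattern = 882 mm * 1.024 = 903.1680 mm

903.1680 mm


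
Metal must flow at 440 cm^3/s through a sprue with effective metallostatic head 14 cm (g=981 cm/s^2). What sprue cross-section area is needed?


Formula: v = sqrt(2*g*h), A = Q/v
Velocity: v = sqrt(2 * 981 * 14) = sqrt(27468) = 165.7347 cm/s
Sprue area: A = Q / v = 440 / 165.7347 = 2.6548 cm^2


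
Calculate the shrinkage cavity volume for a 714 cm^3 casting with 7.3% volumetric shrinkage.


Formula: V_shrink = V_casting * shrinkage_pct / 100
V_shrink = 714 cm^3 * 7.3 / 100 = 52.1220 cm^3


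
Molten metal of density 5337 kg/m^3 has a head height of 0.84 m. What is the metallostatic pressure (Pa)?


Formula: P = rho * g * h
rho * g = 5337 * 9.81 = 52355.97 N/m^3
P = 52355.97 * 0.84 = 43979.0148 Pa


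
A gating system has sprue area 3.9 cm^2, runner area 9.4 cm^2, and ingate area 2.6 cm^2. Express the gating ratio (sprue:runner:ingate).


Sprue:Runner:Ingate = 1 : 9.4/3.9 : 2.6/3.9 = 1:2.41:0.67

Final answer: 1:2.41:0.67


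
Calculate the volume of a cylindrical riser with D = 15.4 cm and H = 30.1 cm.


Formula: V = pi * (D/2)^2 * H  (cylinder volume)
Radius = D/2 = 15.4/2 = 7.7 cm
V = pi * 7.7^2 * 30.1 = 5606.5774 cm^3

Answer: 5606.5774 cm^3


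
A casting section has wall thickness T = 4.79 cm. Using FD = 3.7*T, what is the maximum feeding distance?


Formula: FD = 3.7 * T  (riser feeding-distance rule)
FD = 3.7 * 4.79 cm = 17.7230 cm

Answer: 17.7230 cm


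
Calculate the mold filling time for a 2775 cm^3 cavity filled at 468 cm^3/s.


Formula: t_fill = V_mold / Q_flow
t = 2775 cm^3 / 468 cm^3/s = 5.9295 s

Answer: 5.9295 s


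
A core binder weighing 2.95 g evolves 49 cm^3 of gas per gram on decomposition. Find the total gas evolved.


Formula: V_gas = W_binder * gas_evolution_rate
V = 2.95 g * 49 cm^3/g = 144.5500 cm^3


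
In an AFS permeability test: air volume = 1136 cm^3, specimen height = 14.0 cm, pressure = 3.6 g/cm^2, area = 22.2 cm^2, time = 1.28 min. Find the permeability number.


Formula: Permeability Number P = (V * H) / (p * A * t)
Numerator: V * H = 1136 * 14.0 = 15904.0
Denominator: p * A * t = 3.6 * 22.2 * 1.28 = 102.2976
P = 15904.0 / 102.2976 = 155.4680

155.4680


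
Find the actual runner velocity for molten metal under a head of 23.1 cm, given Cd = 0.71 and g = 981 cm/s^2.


Formula: v = Cd * sqrt(2 * g * h)  (Torricelli with discharge coefficient)
2*g*h = 2 * 981 * 23.1 = 45322.2 cm^2/s^2
sqrt(45322.2) = 212.89011 cm/s
v = 0.71 * 212.89011 = 151.1520 cm/s

Final answer: 151.1520 cm/s


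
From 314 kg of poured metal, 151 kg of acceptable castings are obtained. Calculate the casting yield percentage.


Formula: Casting Yield = (W_good / W_total) * 100
Yield = (151 kg / 314 kg) * 100 = 48.0892%

Final answer: 48.0892%


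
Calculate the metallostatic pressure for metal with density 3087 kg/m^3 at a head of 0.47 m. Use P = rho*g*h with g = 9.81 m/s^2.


Formula: P = rho * g * h
rho * g = 3087 * 9.81 = 30283.47 N/m^3
P = 30283.47 * 0.47 = 14233.2309 Pa

Final answer: 14233.2309 Pa


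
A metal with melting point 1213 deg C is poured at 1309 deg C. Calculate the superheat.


Formula: Superheat = T_pour - T_melt
Superheat = 1309 - 1213 = 96 deg C

Final answer: 96 deg C


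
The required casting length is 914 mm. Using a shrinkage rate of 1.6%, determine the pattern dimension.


Formula: L_pattern = L_casting * (1 + shrinkage_rate/100)
Shrinkage factor = 1 + 1.6/100 = 1.016
L_pattern = 914 mm * 1.016 = 928.6240 mm

928.6240 mm


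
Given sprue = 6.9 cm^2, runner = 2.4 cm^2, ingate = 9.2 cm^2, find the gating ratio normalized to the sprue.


Sprue:Runner:Ingate = 1 : 2.4/6.9 : 9.2/6.9 = 1:0.35:1.33

Answer: 1:0.35:1.33


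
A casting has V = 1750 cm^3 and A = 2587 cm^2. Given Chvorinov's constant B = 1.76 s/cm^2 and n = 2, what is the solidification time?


Formula: t_s = B * (V/A)^n  (Chvorinov's rule, n=2)
Modulus M = V/A = 1750/2587 = 0.676459 cm
M^2 = 0.676459^2 = 0.457597 cm^2
t_s = 1.76 * 0.457597 = 0.8054 s

Answer: 0.8054 s


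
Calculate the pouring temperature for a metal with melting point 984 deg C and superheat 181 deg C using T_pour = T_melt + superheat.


Formula: T_pour = T_melt + Superheat
T_pour = 984 + 181 = 1165 deg C

Answer: 1165 deg C


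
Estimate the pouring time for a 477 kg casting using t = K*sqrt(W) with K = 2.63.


Formula: t = K * sqrt(W)
sqrt(W) = sqrt(477) = 21.84033
t = 2.63 * 21.84033 = 57.4401 s

Answer: 57.4401 s


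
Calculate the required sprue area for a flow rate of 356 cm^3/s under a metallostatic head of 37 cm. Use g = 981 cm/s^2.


Formula: v = sqrt(2*g*h), A = Q/v
Velocity: v = sqrt(2 * 981 * 37) = sqrt(72594) = 269.4327 cm/s
Sprue area: A = Q / v = 356 / 269.4327 = 1.3213 cm^2


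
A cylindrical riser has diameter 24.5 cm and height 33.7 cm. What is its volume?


Formula: V = pi * (D/2)^2 * H  (cylinder volume)
Radius = D/2 = 24.5/2 = 12.25 cm
V = pi * 12.25^2 * 33.7 = 15887.3678 cm^3


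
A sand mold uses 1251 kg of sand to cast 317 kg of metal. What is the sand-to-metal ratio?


Formula: Sand-to-Metal Ratio = W_sand / W_metal
Ratio = 1251 kg / 317 kg = 3.9464

Answer: 3.9464


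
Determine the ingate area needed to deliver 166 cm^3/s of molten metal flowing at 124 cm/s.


Formula: A_ingate = Q / v  (continuity equation)
A = 166 cm^3/s / 124 cm/s = 1.3387 cm^2

1.3387 cm^2


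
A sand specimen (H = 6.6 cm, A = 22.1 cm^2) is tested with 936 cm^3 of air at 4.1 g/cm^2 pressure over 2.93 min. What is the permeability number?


Formula: Permeability Number P = (V * H) / (p * A * t)
Numerator: V * H = 936 * 6.6 = 6177.6
Denominator: p * A * t = 4.1 * 22.1 * 2.93 = 265.4873
P = 6177.6 / 265.4873 = 23.2689

Final answer: 23.2689


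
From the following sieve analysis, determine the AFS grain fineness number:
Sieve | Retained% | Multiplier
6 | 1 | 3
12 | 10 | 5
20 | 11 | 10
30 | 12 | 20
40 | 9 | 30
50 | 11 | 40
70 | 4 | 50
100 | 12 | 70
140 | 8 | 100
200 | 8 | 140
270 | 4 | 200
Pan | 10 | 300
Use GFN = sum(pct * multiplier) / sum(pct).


Formula: GFN = sum(pct * multiplier) / sum(pct)
sum(pct * multiplier) = 7873
sum(pct) = 100
GFN = 7873 / 100 = 78.73


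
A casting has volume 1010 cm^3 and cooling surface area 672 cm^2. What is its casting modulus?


Formula: Casting Modulus M = V / A
M = 1010 cm^3 / 672 cm^2 = 1.5030 cm

1.5030 cm


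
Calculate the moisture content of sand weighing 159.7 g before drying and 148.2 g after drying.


Formula: MC = (W_wet - W_dry) / W_wet * 100
Water mass = 159.7 - 148.2 = 11.5 g
MC = 11.5 / 159.7 * 100 = 7.2010%

Final answer: 7.2010%


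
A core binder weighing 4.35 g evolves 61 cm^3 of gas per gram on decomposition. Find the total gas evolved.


Formula: V_gas = W_binder * gas_evolution_rate
V = 4.35 g * 61 cm^3/g = 265.3500 cm^3

265.3500 cm^3


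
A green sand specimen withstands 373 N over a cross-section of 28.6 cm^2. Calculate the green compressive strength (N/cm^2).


Formula: Compressive Strength = Force / Area
Strength = 373 N / 28.6 cm^2 = 13.0420 N/cm^2

Answer: 13.0420 N/cm^2


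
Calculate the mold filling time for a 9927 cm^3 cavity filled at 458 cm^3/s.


Formula: t_fill = V_mold / Q_flow
t = 9927 cm^3 / 458 cm^3/s = 21.6747 s

21.6747 s


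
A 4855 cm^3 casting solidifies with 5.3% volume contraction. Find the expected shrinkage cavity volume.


Formula: V_shrink = V_casting * shrinkage_pct / 100
V_shrink = 4855 cm^3 * 5.3 / 100 = 257.3150 cm^3


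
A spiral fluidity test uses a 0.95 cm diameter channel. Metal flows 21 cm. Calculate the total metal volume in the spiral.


Formula: V = pi * (d/2)^2 * L  (cylinder volume)
Radius = 0.95/2 = 0.475 cm
V = pi * 0.475^2 * 21 = 14.8853 cm^3

Answer: 14.8853 cm^3


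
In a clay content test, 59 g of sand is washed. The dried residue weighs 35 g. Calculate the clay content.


Formula: Clay% = (W_total - W_washed) / W_total * 100
Clay mass = 59 - 35 = 24 g
Clay% = 24 / 59 * 100 = 40.6780%

Answer: 40.6780%


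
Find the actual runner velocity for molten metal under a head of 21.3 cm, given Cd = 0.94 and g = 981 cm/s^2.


Formula: v = Cd * sqrt(2 * g * h)  (Torricelli with discharge coefficient)
2*g*h = 2 * 981 * 21.3 = 41790.6 cm^2/s^2
sqrt(41790.6) = 204.42749 cm/s
v = 0.94 * 204.42749 = 192.1618 cm/s

Final answer: 192.1618 cm/s


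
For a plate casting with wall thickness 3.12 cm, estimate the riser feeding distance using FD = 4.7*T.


Formula: FD = 4.7 * T  (riser feeding-distance rule)
FD = 4.7 * 3.12 cm = 14.6640 cm

14.6640 cm


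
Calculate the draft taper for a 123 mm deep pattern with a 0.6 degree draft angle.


Formula: taper = depth * tan(draft_angle)
tan(0.6 deg) = 0.0104724
taper = 123 mm * 0.0104724 = 1.2881 mm

Final answer: 1.2881 mm


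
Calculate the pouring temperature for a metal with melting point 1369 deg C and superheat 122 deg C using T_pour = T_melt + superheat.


Formula: T_pour = T_melt + Superheat
T_pour = 1369 + 122 = 1491 deg C

Final answer: 1491 deg C


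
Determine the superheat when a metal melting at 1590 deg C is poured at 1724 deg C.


Formula: Superheat = T_pour - T_melt
Superheat = 1724 - 1590 = 134 deg C


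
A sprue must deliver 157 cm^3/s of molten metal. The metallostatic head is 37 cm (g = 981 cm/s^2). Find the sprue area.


Formula: v = sqrt(2*g*h), A = Q/v
Velocity: v = sqrt(2 * 981 * 37) = sqrt(72594) = 269.4327 cm/s
Sprue area: A = Q / v = 157 / 269.4327 = 0.5827 cm^2


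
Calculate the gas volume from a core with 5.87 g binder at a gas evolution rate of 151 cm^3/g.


Formula: V_gas = W_binder * gas_evolution_rate
V = 5.87 g * 151 cm^3/g = 886.3700 cm^3

886.3700 cm^3


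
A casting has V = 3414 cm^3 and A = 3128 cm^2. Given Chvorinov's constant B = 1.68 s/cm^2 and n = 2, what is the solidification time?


Formula: t_s = B * (V/A)^n  (Chvorinov's rule, n=2)
Modulus M = V/A = 3414/3128 = 1.091432 cm
M^2 = 1.091432^2 = 1.191224 cm^2
t_s = 1.68 * 1.191224 = 2.0013 s

Final answer: 2.0013 s


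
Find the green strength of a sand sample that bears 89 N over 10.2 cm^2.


Formula: Compressive Strength = Force / Area
Strength = 89 N / 10.2 cm^2 = 8.7255 N/cm^2

8.7255 N/cm^2


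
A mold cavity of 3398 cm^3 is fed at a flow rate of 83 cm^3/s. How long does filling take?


Formula: t_fill = V_mold / Q_flow
t = 3398 cm^3 / 83 cm^3/s = 40.9398 s


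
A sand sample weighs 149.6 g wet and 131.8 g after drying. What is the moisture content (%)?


Formula: MC = (W_wet - W_dry) / W_wet * 100
Water mass = 149.6 - 131.8 = 17.8 g
MC = 17.8 / 149.6 * 100 = 11.8984%


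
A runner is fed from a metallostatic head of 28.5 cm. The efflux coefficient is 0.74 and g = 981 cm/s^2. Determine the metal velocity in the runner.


Formula: v = Cd * sqrt(2 * g * h)  (Torricelli with discharge coefficient)
2*g*h = 2 * 981 * 28.5 = 55917.0 cm^2/s^2
sqrt(55917.0) = 236.46776 cm/s
v = 0.74 * 236.46776 = 174.9861 cm/s

Final answer: 174.9861 cm/s


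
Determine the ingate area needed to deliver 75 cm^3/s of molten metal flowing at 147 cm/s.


Formula: A_ingate = Q / v  (continuity equation)
A = 75 cm^3/s / 147 cm/s = 0.5102 cm^2

Final answer: 0.5102 cm^2


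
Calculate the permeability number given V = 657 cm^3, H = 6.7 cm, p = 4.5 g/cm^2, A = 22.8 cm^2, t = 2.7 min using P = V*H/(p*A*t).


Formula: Permeability Number P = (V * H) / (p * A * t)
Numerator: V * H = 657 * 6.7 = 4401.9
Denominator: p * A * t = 4.5 * 22.8 * 2.7 = 277.02
P = 4401.9 / 277.02 = 15.8902

Final answer: 15.8902


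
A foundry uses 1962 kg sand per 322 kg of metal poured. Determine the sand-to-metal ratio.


Formula: Sand-to-Metal Ratio = W_sand / W_metal
Ratio = 1962 kg / 322 kg = 6.0932

Final answer: 6.0932


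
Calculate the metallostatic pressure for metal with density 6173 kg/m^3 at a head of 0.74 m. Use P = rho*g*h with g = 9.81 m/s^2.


Formula: P = rho * g * h
rho * g = 6173 * 9.81 = 60557.13 N/m^3
P = 60557.13 * 0.74 = 44812.2762 Pa

44812.2762 Pa


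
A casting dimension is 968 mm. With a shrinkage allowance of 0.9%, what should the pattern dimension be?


Formula: L_pattern = L_casting * (1 + shrinkage_rate/100)
Shrinkage factor = 1 + 0.9/100 = 1.009
L_pattern = 968 mm * 1.009 = 976.7120 mm

Answer: 976.7120 mm


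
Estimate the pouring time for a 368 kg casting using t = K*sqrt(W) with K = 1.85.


Formula: t = K * sqrt(W)
sqrt(W) = sqrt(368) = 19.18333
t = 1.85 * 19.18333 = 35.4892 s

35.4892 s


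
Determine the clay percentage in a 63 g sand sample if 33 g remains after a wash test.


Formula: Clay% = (W_total - W_washed) / W_total * 100
Clay mass = 63 - 33 = 30 g
Clay% = 30 / 63 * 100 = 47.6190%

47.6190%


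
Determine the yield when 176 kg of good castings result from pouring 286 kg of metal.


Formula: Casting Yield = (W_good / W_total) * 100
Yield = (176 kg / 286 kg) * 100 = 61.5385%

Answer: 61.5385%


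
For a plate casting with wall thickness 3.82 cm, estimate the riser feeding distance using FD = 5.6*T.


Formula: FD = 5.6 * T  (riser feeding-distance rule)
FD = 5.6 * 3.82 cm = 21.3920 cm

21.3920 cm


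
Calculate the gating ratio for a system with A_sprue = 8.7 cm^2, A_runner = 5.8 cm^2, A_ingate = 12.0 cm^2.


Sprue:Runner:Ingate = 1 : 5.8/8.7 : 12.0/8.7 = 1:0.67:1.38

Answer: 1:0.67:1.38


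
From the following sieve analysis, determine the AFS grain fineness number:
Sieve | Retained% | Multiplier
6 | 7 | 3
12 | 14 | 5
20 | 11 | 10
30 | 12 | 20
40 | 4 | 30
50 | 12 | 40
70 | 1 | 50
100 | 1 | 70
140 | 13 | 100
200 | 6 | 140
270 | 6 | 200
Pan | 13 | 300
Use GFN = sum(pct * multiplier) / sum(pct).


Formula: GFN = sum(pct * multiplier) / sum(pct)
sum(pct * multiplier) = 8401
sum(pct) = 100
GFN = 8401 / 100 = 84.01

Final answer: 84.01


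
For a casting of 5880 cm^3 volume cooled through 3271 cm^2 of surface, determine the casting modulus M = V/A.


Formula: Casting Modulus M = V / A
M = 5880 cm^3 / 3271 cm^2 = 1.7976 cm

Final answer: 1.7976 cm


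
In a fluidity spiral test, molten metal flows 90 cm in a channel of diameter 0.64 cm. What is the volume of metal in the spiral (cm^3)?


Formula: V = pi * (d/2)^2 * L  (cylinder volume)
Radius = 0.64/2 = 0.32 cm
V = pi * 0.32^2 * 90 = 28.9529 cm^3


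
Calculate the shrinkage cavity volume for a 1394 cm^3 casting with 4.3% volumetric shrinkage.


Formula: V_shrink = V_casting * shrinkage_pct / 100
V_shrink = 1394 cm^3 * 4.3 / 100 = 59.9420 cm^3

Final answer: 59.9420 cm^3


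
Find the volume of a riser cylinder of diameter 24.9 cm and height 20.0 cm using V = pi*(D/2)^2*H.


Formula: V = pi * (D/2)^2 * H  (cylinder volume)
Radius = D/2 = 24.9/2 = 12.45 cm
V = pi * 12.45^2 * 20.0 = 9739.0943 cm^3

Answer: 9739.0943 cm^3


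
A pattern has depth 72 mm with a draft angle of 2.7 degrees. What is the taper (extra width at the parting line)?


Formula: taper = depth * tan(draft_angle)
tan(2.7 deg) = 0.0471588
taper = 72 mm * 0.0471588 = 3.3954 mm

Final answer: 3.3954 mm


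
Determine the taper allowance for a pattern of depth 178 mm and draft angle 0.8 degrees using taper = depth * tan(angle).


Formula: taper = depth * tan(draft_angle)
tan(0.8 deg) = 0.0139635
taper = 178 mm * 0.0139635 = 2.4855 mm

2.4855 mm


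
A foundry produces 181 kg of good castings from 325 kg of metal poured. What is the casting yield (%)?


Formula: Casting Yield = (W_good / W_total) * 100
Yield = (181 kg / 325 kg) * 100 = 55.6923%

Answer: 55.6923%


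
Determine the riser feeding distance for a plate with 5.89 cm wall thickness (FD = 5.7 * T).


Formula: FD = 5.7 * T  (riser feeding-distance rule)
FD = 5.7 * 5.89 cm = 33.5730 cm

Final answer: 33.5730 cm


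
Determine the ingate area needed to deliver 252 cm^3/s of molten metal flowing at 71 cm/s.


Formula: A_ingate = Q / v  (continuity equation)
A = 252 cm^3/s / 71 cm/s = 3.5493 cm^2

3.5493 cm^2


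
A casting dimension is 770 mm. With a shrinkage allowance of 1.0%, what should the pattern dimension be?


Formula: L_pattern = L_casting * (1 + shrinkage_rate/100)
Shrinkage factor = 1 + 1.0/100 = 1.01
L_pattern = 770 mm * 1.01 = 777.7000 mm


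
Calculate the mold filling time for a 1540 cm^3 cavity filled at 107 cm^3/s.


Formula: t_fill = V_mold / Q_flow
t = 1540 cm^3 / 107 cm^3/s = 14.3925 s

14.3925 s


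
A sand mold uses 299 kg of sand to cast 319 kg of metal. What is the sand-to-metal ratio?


Formula: Sand-to-Metal Ratio = W_sand / W_metal
Ratio = 299 kg / 319 kg = 0.9373

Final answer: 0.9373


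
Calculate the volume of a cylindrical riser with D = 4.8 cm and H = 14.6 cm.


Formula: V = pi * (D/2)^2 * H  (cylinder volume)
Radius = D/2 = 4.8/2 = 2.4 cm
V = pi * 2.4^2 * 14.6 = 264.1954 cm^3

264.1954 cm^3


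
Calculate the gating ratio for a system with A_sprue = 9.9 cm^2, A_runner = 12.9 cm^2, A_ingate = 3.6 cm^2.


Sprue:Runner:Ingate = 1 : 12.9/9.9 : 3.6/9.9 = 1:1.30:0.36

Final answer: 1:1.30:0.36


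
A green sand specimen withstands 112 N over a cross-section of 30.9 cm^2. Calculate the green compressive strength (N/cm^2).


Formula: Compressive Strength = Force / Area
Strength = 112 N / 30.9 cm^2 = 3.6246 N/cm^2

Answer: 3.6246 N/cm^2


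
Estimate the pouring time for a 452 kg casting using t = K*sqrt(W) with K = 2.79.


Formula: t = K * sqrt(W)
sqrt(W) = sqrt(452) = 21.26029
t = 2.79 * 21.26029 = 59.3162 s

Answer: 59.3162 s


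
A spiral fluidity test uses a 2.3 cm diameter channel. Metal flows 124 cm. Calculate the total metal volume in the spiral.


Formula: V = pi * (d/2)^2 * L  (cylinder volume)
Radius = 2.3/2 = 1.15 cm
V = pi * 1.15^2 * 124 = 515.1898 cm^3

515.1898 cm^3
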